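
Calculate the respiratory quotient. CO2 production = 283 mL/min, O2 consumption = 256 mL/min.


RQ = VCO2 / VO2
RQ = 283 / 256
RQ = 1.105


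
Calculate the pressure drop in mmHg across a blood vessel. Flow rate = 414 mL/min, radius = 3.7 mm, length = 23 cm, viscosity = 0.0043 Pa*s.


dP = 8*mu*L*Q / (pi*r^4)
Q = 414 mL/min = 6.9e-06 m^3/s
dP = 92.7211 Pa = 92.7211 / 133.322 mmHg = 0.6955 mmHg


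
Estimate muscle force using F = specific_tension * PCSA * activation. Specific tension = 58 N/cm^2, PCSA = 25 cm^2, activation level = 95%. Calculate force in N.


F = sigma * PCSA * activation
F = 58 * 25 * 0.95
F = 1378 N


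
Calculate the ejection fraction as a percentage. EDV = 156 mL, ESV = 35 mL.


SV = EDV - ESV = 156 - 35 = 121 mL
EF = SV/EDV * 100 = 121/156 * 100
EF = 77.56%


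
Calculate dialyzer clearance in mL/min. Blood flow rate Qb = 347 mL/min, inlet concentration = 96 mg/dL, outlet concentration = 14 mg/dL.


K = Qb * (Cb_in - Cb_out) / Cb_in
K = 347 * (96 - 14) / 96
K = 296.4 mL/min


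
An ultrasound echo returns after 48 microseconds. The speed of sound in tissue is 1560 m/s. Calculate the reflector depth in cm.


depth = c * t / 2
t = 48 us = 4.8000e-05 s
depth = 1560 * 4.8000e-05 / 2
depth = 0.03744 m = 3.744 cm


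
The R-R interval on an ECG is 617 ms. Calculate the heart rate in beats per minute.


HR = 60 / RR_interval(s)
RR = 617 ms = 0.617 s
HR = 60 / 0.617 = 97.24 bpm


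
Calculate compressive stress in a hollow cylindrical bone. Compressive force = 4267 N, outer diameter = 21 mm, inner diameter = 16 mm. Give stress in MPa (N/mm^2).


A = pi*(r_o^2 - r_i^2)
r_o = 10.5 mm, r_i = 8 mm
A = 145.299 mm^2
sigma = F/A = 4267 / 145.299
sigma = 29.37 MPa


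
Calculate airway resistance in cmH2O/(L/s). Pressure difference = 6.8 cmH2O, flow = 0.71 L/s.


R = dP / flow
R = 6.8 / 0.71
R = 9.577 cmH2O/(L/s)


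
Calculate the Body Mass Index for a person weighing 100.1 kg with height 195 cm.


BMI = weight / height^2
height = 195 cm = 1.95 m
BMI = 100.1 / 1.95^2
BMI = 26.32 kg/m^2


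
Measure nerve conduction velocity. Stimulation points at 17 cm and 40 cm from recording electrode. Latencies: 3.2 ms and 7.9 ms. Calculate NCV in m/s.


Distance = (40 - 17) / 100 = 0.23 m
dt = (7.9 - 3.2) / 1000 = 0.0047 s
NCV = dist / dt = 48.94 m/s


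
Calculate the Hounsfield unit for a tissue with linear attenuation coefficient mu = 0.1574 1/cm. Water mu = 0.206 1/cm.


HU = ((mu_tissue - mu_water) / mu_water) * 1000
HU = ((0.1574 - 0.206) / 0.206) * 1000
HU = -235.9


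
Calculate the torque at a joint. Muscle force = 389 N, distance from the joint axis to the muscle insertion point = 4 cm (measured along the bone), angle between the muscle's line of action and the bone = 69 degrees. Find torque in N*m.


Torque = F * d * sin(theta)   (moment arm = d*sin(theta))
d = 4 cm = 0.04 m
Torque = 389 * 0.04 * sin(69)
Torque = 14.53 N*m


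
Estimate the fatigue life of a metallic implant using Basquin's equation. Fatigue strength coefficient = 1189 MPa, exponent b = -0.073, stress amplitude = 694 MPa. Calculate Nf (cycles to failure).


sigma_a = sigma_f' * (2Nf)^b
2Nf = (sigma_a/sigma_f')^(1/b)
2Nf = (694/1189)^(1/-0.073)
2Nf = 1596.0495
Nf = 798


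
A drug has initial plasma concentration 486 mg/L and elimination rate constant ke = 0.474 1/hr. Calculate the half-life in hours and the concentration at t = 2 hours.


t_half = ln(2) / ke = 0.693147 / 0.474 = 1.462 hr
C(t) = C0 * exp(-ke*t) = 486 * exp(-0.474*2)
C(2) = 188.3 mg/L


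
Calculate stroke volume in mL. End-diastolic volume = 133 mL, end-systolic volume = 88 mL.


SV = EDV - ESV
SV = 133 - 88
SV = 45 mL


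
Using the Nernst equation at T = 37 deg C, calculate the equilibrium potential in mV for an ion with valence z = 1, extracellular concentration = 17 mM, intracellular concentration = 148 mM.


E = (RT/(zF)) * ln(C_out/C_in)
T = 37 + 273.15 = 310.15 K
E = (8.314 * 310.15 / (1 * 96485)) * ln(17/148)
E = -57.83 mV


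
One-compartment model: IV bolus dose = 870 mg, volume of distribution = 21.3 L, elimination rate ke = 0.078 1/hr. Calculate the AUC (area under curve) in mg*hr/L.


C0 = Dose/Vd = 870/21.3 = 40.8451 mg/L
AUC = C0/ke = 40.8451/0.078
AUC = 523.7 mg*hr/L


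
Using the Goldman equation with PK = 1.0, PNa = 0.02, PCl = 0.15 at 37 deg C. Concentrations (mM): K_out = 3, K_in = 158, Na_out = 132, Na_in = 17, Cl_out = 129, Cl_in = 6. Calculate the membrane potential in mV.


Vm = (RT/F)*ln((PK*Ko + PNa*Nao + PCl*Cli)/(PK*Ki + PNa*Nai + PCl*Clo))
Numer = 6.54, Denom = 177.69
Vm = -88.25 mV


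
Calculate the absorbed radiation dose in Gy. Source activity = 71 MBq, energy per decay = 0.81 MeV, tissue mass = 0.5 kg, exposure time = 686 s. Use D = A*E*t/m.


A = 71 MBq = 7.1000e+07 Bq
E = 0.81 MeV = 1.29762e-13 J
D = A*E*t/m = 7.1000e+07*1.29762e-13*686/0.5
D = 0.01264 Gy


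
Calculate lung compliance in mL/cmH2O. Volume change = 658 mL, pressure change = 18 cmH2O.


C = dV / dP
C = 658 / 18
C = 36.56 mL/cmH2O


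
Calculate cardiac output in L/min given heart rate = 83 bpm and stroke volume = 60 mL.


CO = HR * SV
CO = 83 * 60 / 1000
CO = 4.98 L/min


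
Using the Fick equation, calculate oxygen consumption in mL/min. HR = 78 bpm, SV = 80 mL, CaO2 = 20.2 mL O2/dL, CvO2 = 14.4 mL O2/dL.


CO = HR*SV = 78*80/1000 = 6.24 L/min
a-v O2 diff = 20.2 - 14.4 = 5.8 mL/dL
VO2 = CO * (CaO2-CvO2) * 10 dL/L
VO2 = 6.24 * 5.8 * 10
VO2 = 361.9 mL/min


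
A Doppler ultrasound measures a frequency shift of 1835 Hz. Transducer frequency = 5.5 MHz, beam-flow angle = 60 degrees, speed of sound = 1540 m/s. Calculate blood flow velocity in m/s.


v = fd * c / (2 * f0 * cos(theta))
v = 1835 * 1540 / (2 * 5.5000e+06 * cos(60))
v = 0.5138 m/s


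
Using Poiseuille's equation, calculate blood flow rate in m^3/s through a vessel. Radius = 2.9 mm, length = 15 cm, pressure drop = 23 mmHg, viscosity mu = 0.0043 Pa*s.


Q = pi*r^4*dP / (8*mu*L)
r = 0.0029 m, L = 0.15 m
dP = 23 mmHg = 3066.406 Pa
Q = 1.3204e-04 m^3/s


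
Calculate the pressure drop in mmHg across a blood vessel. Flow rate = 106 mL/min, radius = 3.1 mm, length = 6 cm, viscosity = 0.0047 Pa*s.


dP = 8*mu*L*Q / (pi*r^4)
Q = 106 mL/min = 1.76667e-06 m^3/s
dP = 13.7372 Pa = 13.7372 / 133.322 mmHg = 0.103 mmHg


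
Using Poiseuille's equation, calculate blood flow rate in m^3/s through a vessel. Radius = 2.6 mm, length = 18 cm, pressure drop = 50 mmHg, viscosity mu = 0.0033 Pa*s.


Q = pi*r^4*dP / (8*mu*L)
r = 0.0026 m, L = 0.18 m
dP = 50 mmHg = 6666.1 Pa
Q = 2.0139e-04 m^3/s


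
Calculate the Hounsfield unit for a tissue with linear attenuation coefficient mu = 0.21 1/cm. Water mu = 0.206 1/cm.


HU = ((mu_tissue - mu_water) / mu_water) * 1000
HU = ((0.21 - 0.206) / 0.206) * 1000
HU = 19.42


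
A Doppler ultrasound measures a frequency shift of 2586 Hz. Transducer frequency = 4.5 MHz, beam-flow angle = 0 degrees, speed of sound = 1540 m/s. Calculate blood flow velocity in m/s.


v = fd * c / (2 * f0 * cos(theta))
v = 2586 * 1540 / (2 * 4.5000e+06 * cos(0))
v = 0.4425 m/s


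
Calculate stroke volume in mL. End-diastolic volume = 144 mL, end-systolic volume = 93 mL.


SV = EDV - ESV
SV = 144 - 93
SV = 51 mL


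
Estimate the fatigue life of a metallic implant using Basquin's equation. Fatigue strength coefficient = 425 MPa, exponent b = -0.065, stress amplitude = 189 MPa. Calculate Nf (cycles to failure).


sigma_a = sigma_f' * (2Nf)^b
2Nf = (sigma_a/sigma_f')^(1/b)
2Nf = (189/425)^(1/-0.065)
2Nf = 259575.37
Nf = 1.298e+05


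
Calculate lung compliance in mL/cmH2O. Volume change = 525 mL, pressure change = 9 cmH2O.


C = dV / dP
C = 525 / 9
C = 58.33 mL/cmH2O


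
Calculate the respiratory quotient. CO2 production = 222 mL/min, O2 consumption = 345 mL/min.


RQ = VCO2 / VO2
RQ = 222 / 345
RQ = 0.6435


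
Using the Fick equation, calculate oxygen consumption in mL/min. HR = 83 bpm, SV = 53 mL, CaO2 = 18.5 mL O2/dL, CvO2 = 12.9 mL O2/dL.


CO = HR*SV = 83*53/1000 = 4.399 L/min
a-v O2 diff = 18.5 - 12.9 = 5.6 mL/dL
VO2 = CO * (CaO2-CvO2) * 10 dL/L
VO2 = 4.399 * 5.6 * 10
VO2 = 246.3 mL/min


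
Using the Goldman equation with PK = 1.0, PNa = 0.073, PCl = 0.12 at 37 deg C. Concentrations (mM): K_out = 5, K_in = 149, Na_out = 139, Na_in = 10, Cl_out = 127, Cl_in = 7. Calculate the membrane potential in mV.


Vm = (RT/F)*ln((PK*Ko + PNa*Nao + PCl*Cli)/(PK*Ki + PNa*Nai + PCl*Clo))
Numer = 15.987, Denom = 164.97
Vm = -62.38 mV


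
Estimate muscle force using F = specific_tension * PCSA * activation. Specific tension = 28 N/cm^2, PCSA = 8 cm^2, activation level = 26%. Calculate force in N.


F = sigma * PCSA * activation
F = 28 * 8 * 0.26
F = 58.24 N


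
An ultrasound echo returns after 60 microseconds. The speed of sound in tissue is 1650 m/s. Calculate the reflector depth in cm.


depth = c * t / 2
t = 60 us = 6.0000e-05 s
depth = 1650 * 6.0000e-05 / 2
depth = 0.0495 m = 4.95 cm


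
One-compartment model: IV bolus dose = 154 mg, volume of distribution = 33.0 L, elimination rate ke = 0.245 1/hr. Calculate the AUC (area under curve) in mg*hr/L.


C0 = Dose/Vd = 154/33.0 = 4.66667 mg/L
AUC = C0/ke = 4.66667/0.245
AUC = 19.05 mg*hr/L


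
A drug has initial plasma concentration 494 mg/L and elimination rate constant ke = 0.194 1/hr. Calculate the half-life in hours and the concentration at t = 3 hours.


t_half = ln(2) / ke = 0.693147 / 0.194 = 3.573 hr
C(t) = C0 * exp(-ke*t) = 494 * exp(-0.194*3)
C(3) = 276 mg/L


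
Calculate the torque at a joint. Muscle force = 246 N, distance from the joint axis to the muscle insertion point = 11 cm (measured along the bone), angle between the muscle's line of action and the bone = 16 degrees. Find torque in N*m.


Torque = F * d * sin(theta)   (moment arm = d*sin(theta))
d = 11 cm = 0.11 m
Torque = 246 * 0.11 * sin(16)
Torque = 7.459 N*m


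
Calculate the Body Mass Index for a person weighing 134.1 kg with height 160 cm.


BMI = weight / height^2
height = 160 cm = 1.6 m
BMI = 134.1 / 1.6^2
BMI = 52.38 kg/m^2


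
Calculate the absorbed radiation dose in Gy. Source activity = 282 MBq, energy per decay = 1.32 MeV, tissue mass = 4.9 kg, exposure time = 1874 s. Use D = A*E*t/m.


A = 282 MBq = 2.8200e+08 Bq
E = 1.32 MeV = 2.11464e-13 J
D = A*E*t/m = 2.8200e+08*2.11464e-13*1874/4.9
D = 0.02281 Gy


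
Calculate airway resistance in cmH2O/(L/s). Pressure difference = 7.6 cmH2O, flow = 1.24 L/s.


R = dP / flow
R = 7.6 / 1.24
R = 6.129 cmH2O/(L/s)


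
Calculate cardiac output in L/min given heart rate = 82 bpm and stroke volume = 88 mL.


CO = HR * SV
CO = 82 * 88 / 1000
CO = 7.216 L/min


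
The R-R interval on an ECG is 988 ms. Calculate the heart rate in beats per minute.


HR = 60 / RR_interval(s)
RR = 988 ms = 0.988 s
HR = 60 / 0.988 = 60.73 bpm


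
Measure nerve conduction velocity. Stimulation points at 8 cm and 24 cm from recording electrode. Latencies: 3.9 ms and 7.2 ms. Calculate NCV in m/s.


Distance = (24 - 8) / 100 = 0.16 m
dt = (7.2 - 3.9) / 1000 = 0.0033 s
NCV = dist / dt = 48.48 m/s


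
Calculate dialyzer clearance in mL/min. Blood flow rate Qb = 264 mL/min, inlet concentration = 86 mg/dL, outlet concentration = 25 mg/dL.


K = Qb * (Cb_in - Cb_out) / Cb_in
K = 264 * (86 - 25) / 86
K = 187.3 mL/min


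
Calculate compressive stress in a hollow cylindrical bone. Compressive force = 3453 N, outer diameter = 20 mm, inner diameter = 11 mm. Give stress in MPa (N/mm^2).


A = pi*(r_o^2 - r_i^2)
r_o = 10 mm, r_i = 5.5 mm
A = 219.126 mm^2
sigma = F/A = 3453 / 219.126
sigma = 15.76 MPa


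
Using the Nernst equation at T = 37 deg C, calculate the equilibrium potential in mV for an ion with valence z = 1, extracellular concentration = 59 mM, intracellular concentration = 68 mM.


E = (RT/(zF)) * ln(C_out/C_in)
T = 37 + 273.15 = 310.15 K
E = (8.314 * 310.15 / (1 * 96485)) * ln(59/68)
E = -3.794 mV


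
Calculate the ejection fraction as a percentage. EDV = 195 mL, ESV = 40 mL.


SV = EDV - ESV = 195 - 40 = 155 mL
EF = SV/EDV * 100 = 155/195 * 100
EF = 79.49%


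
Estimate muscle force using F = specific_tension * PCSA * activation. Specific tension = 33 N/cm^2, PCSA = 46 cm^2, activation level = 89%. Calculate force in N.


F = sigma * PCSA * activation
F = 33 * 46 * 0.89
F = 1351 N


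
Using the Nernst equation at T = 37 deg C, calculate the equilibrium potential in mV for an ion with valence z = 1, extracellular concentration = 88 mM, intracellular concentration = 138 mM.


E = (RT/(zF)) * ln(C_out/C_in)
T = 37 + 273.15 = 310.15 K
E = (8.314 * 310.15 / (1 * 96485)) * ln(88/138)
E = -12.02 mV


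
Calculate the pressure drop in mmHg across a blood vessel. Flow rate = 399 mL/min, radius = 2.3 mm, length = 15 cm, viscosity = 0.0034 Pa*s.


dP = 8*mu*L*Q / (pi*r^4)
Q = 399 mL/min = 6.65e-06 m^3/s
dP = 308.618 Pa = 308.618 / 133.322 mmHg = 2.315 mmHg


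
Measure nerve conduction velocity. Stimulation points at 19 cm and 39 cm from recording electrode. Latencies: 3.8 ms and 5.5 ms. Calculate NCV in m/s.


Distance = (39 - 19) / 100 = 0.2 m
dt = (5.5 - 3.8) / 1000 = 0.0017 s
NCV = dist / dt = 117.6 m/s


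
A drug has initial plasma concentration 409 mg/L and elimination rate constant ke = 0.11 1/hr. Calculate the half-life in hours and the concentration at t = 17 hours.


t_half = ln(2) / ke = 0.693147 / 0.11 = 6.301 hr
C(t) = C0 * exp(-ke*t) = 409 * exp(-0.11*17)
C(17) = 63.04 mg/L


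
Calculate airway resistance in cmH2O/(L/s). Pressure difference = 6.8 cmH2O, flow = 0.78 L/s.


R = dP / flow
R = 6.8 / 0.78
R = 8.718 cmH2O/(L/s)


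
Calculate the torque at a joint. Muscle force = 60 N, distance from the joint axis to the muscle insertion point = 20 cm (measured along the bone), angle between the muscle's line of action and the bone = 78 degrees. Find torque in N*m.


Torque = F * d * sin(theta)   (moment arm = d*sin(theta))
d = 20 cm = 0.2 m
Torque = 60 * 0.2 * sin(78)
Torque = 11.74 N*m


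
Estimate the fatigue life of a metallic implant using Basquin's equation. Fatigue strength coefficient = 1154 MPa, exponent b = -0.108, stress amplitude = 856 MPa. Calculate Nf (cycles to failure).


sigma_a = sigma_f' * (2Nf)^b
2Nf = (sigma_a/sigma_f')^(1/b)
2Nf = (856/1154)^(1/-0.108)
2Nf = 15.893613
Nf = 7.947


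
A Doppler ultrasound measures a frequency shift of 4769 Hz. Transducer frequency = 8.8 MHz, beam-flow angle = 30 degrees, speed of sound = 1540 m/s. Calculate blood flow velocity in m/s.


v = fd * c / (2 * f0 * cos(theta))
v = 4769 * 1540 / (2 * 8.8000e+06 * cos(30))
v = 0.4818 m/s


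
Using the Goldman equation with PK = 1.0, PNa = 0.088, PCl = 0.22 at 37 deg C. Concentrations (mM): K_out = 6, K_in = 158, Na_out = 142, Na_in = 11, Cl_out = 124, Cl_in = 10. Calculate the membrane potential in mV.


Vm = (RT/F)*ln((PK*Ko + PNa*Nao + PCl*Cli)/(PK*Ki + PNa*Nai + PCl*Clo))
Numer = 20.696, Denom = 186.248
Vm = -58.72 mV


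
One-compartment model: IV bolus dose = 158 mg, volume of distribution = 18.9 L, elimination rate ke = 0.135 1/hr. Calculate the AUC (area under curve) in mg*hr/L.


C0 = Dose/Vd = 158/18.9 = 8.35979 mg/L
AUC = C0/ke = 8.35979/0.135
AUC = 61.92 mg*hr/L


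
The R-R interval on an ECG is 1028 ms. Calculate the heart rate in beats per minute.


HR = 60 / RR_interval(s)
RR = 1028 ms = 1.028 s
HR = 60 / 1.028 = 58.37 bpm


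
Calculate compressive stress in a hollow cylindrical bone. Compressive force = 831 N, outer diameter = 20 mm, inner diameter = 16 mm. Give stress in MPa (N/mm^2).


A = pi*(r_o^2 - r_i^2)
r_o = 10 mm, r_i = 8 mm
A = 113.097 mm^2
sigma = F/A = 831 / 113.097
sigma = 7.348 MPa


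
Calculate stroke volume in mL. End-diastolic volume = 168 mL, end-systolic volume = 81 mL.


SV = EDV - ESV
SV = 168 - 81
SV = 87 mL


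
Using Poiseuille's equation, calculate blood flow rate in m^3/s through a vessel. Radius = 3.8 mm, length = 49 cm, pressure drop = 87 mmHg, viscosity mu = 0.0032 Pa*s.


Q = pi*r^4*dP / (8*mu*L)
r = 0.0038 m, L = 0.49 m
dP = 87 mmHg = 11599.014 Pa
Q = 6.0572e-04 m^3/s


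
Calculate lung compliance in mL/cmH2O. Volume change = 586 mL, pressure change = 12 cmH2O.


C = dV / dP
C = 586 / 12
C = 48.83 mL/cmH2O


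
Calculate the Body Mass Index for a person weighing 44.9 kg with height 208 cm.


BMI = weight / height^2
height = 208 cm = 2.08 m
BMI = 44.9 / 2.08^2
BMI = 10.38 kg/m^2


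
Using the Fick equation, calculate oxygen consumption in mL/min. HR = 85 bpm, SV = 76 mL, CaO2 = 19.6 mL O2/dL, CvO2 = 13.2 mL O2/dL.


CO = HR*SV = 85*76/1000 = 6.46 L/min
a-v O2 diff = 19.6 - 13.2 = 6.4 mL/dL
VO2 = CO * (CaO2-CvO2) * 10 dL/L
VO2 = 6.46 * 6.4 * 10
VO2 = 413.4 mL/min


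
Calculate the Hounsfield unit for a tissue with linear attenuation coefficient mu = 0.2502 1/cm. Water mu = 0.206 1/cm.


HU = ((mu_tissue - mu_water) / mu_water) * 1000
HU = ((0.2502 - 0.206) / 0.206) * 1000
HU = 214.6


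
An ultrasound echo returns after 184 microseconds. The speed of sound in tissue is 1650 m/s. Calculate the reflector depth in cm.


depth = c * t / 2
t = 184 us = 1.8400e-04 s
depth = 1650 * 1.8400e-04 / 2
depth = 0.1518 m = 15.18 cm


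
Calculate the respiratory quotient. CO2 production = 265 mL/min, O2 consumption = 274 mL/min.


RQ = VCO2 / VO2
RQ = 265 / 274
RQ = 0.9672


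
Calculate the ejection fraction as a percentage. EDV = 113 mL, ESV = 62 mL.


SV = EDV - ESV = 113 - 62 = 51 mL
EF = SV/EDV * 100 = 51/113 * 100
EF = 45.13%


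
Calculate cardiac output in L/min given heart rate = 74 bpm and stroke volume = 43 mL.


CO = HR * SV
CO = 74 * 43 / 1000
CO = 3.182 L/min


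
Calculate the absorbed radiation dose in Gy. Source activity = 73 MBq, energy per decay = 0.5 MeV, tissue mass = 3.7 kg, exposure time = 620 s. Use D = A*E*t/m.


A = 73 MBq = 7.3000e+07 Bq
E = 0.5 MeV = 8.01e-14 J
D = A*E*t/m = 7.3000e+07*8.01e-14*620/3.7
D = 9.7982e-04 Gy


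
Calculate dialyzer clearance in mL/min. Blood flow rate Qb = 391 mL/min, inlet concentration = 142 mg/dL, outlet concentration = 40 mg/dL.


K = Qb * (Cb_in - Cb_out) / Cb_in
K = 391 * (142 - 40) / 142
K = 280.9 mL/min


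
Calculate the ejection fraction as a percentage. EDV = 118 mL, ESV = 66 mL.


SV = EDV - ESV = 118 - 66 = 52 mL
EF = SV/EDV * 100 = 52/118 * 100
EF = 44.07%


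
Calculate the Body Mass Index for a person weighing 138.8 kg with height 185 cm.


BMI = weight / height^2
height = 185 cm = 1.85 m
BMI = 138.8 / 1.85^2
BMI = 40.56 kg/m^2


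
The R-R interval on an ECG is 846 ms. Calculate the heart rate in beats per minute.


HR = 60 / RR_interval(s)
RR = 846 ms = 0.846 s
HR = 60 / 0.846 = 70.92 bpm


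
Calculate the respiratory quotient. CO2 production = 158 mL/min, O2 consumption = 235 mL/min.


RQ = VCO2 / VO2
RQ = 158 / 235
RQ = 0.6723


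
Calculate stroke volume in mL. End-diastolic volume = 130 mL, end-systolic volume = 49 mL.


SV = EDV - ESV
SV = 130 - 49
SV = 81 mL


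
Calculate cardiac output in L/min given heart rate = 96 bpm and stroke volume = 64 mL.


CO = HR * SV
CO = 96 * 64 / 1000
CO = 6.144 L/min


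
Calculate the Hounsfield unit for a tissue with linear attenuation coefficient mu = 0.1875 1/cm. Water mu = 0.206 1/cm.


HU = ((mu_tissue - mu_water) / mu_water) * 1000
HU = ((0.1875 - 0.206) / 0.206) * 1000
HU = -89.81


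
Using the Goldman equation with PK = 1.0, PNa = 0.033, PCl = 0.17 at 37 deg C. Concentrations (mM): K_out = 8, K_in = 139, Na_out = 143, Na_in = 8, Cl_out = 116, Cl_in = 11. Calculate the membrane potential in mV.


Vm = (RT/F)*ln((PK*Ko + PNa*Nao + PCl*Cli)/(PK*Ki + PNa*Nai + PCl*Clo))
Numer = 14.589, Denom = 158.984
Vm = -63.83 mV


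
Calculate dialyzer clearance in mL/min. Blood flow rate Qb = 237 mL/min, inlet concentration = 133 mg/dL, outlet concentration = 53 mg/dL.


K = Qb * (Cb_in - Cb_out) / Cb_in
K = 237 * (133 - 53) / 133
K = 142.6 mL/min


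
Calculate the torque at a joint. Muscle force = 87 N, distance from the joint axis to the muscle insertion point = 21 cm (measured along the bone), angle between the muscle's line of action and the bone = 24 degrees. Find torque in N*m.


Torque = F * d * sin(theta)   (moment arm = d*sin(theta))
d = 21 cm = 0.21 m
Torque = 87 * 0.21 * sin(24)
Torque = 7.431 N*m


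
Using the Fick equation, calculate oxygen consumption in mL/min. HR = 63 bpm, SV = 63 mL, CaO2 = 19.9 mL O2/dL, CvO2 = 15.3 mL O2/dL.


CO = HR*SV = 63*63/1000 = 3.969 L/min
a-v O2 diff = 19.9 - 15.3 = 4.6 mL/dL
VO2 = CO * (CaO2-CvO2) * 10 dL/L
VO2 = 3.969 * 4.6 * 10
VO2 = 182.6 mL/min


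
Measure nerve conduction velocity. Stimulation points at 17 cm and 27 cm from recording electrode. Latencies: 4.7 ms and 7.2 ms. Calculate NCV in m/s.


Distance = (27 - 17) / 100 = 0.1 m
dt = (7.2 - 4.7) / 1000 = 0.0025 s
NCV = dist / dt = 40 m/s


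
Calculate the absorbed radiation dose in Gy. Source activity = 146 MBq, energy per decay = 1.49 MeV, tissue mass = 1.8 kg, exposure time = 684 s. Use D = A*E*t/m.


A = 146 MBq = 1.4600e+08 Bq
E = 1.49 MeV = 2.38698e-13 J
D = A*E*t/m = 1.4600e+08*2.38698e-13*684/1.8
D = 0.01324 Gy


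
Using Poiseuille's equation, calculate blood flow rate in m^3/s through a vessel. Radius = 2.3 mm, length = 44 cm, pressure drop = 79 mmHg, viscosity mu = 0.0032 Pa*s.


Q = pi*r^4*dP / (8*mu*L)
r = 0.0023 m, L = 0.44 m
dP = 79 mmHg = 10532.438 Pa
Q = 8.2205e-05 m^3/s


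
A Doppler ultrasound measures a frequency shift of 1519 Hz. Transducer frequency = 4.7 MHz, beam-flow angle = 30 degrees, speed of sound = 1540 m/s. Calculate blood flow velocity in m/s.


v = fd * c / (2 * f0 * cos(theta))
v = 1519 * 1540 / (2 * 4.7000e+06 * cos(30))
v = 0.2874 m/s


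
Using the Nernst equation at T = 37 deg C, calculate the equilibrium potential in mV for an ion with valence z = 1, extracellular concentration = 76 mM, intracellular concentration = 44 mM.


E = (RT/(zF)) * ln(C_out/C_in)
T = 37 + 273.15 = 310.15 K
E = (8.314 * 310.15 / (1 * 96485)) * ln(76/44)
E = 14.61 mV


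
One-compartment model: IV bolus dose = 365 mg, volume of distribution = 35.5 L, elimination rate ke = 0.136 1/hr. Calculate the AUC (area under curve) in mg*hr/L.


C0 = Dose/Vd = 365/35.5 = 10.2817 mg/L
AUC = C0/ke = 10.2817/0.136
AUC = 75.6 mg*hr/L


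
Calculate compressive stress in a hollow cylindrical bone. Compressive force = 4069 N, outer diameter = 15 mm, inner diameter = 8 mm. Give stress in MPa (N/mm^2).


A = pi*(r_o^2 - r_i^2)
r_o = 7.5 mm, r_i = 4 mm
A = 126.449 mm^2
sigma = F/A = 4069 / 126.449
sigma = 32.18 MPa


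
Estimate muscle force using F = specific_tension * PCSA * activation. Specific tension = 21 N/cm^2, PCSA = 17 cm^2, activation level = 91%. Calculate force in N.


F = sigma * PCSA * activation
F = 21 * 17 * 0.91
F = 324.9 N


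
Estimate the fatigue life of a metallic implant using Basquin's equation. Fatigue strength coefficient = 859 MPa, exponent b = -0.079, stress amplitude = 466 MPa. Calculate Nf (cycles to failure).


sigma_a = sigma_f' * (2Nf)^b
2Nf = (sigma_a/sigma_f')^(1/b)
2Nf = (466/859)^(1/-0.079)
2Nf = 2302.0622
Nf = 1151


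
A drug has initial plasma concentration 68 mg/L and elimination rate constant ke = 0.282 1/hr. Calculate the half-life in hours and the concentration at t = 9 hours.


t_half = ln(2) / ke = 0.693147 / 0.282 = 2.458 hr
C(t) = C0 * exp(-ke*t) = 68 * exp(-0.282*9)
C(9) = 5.374 mg/L


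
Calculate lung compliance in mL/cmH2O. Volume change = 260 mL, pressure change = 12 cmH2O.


C = dV / dP
C = 260 / 12
C = 21.67 mL/cmH2O


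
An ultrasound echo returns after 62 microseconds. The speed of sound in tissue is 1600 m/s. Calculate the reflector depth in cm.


depth = c * t / 2
t = 62 us = 6.2000e-05 s
depth = 1600 * 6.2000e-05 / 2
depth = 0.0496 m = 4.96 cm


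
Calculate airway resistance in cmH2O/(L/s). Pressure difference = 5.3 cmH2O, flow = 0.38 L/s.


R = dP / flow
R = 5.3 / 0.38
R = 13.95 cmH2O/(L/s)


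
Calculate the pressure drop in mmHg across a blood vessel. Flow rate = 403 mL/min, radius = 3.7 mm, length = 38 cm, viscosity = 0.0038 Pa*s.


dP = 8*mu*L*Q / (pi*r^4)
Q = 403 mL/min = 6.71667e-06 m^3/s
dP = 131.781 Pa = 131.781 / 133.322 mmHg = 0.9884 mmHg


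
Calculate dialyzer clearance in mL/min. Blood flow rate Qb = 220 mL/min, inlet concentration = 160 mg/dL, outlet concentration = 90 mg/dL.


K = Qb * (Cb_in - Cb_out) / Cb_in
K = 220 * (160 - 90) / 160
K = 96.25 mL/min


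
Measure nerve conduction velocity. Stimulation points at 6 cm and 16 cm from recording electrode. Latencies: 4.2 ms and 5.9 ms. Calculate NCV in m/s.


Distance = (16 - 6) / 100 = 0.1 m
dt = (5.9 - 4.2) / 1000 = 0.0017 s
NCV = dist / dt = 58.82 m/s


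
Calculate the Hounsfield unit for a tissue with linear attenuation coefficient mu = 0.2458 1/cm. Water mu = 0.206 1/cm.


HU = ((mu_tissue - mu_water) / mu_water) * 1000
HU = ((0.2458 - 0.206) / 0.206) * 1000
HU = 193.2


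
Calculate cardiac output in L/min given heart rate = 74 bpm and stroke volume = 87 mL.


CO = HR * SV
CO = 74 * 87 / 1000
CO = 6.438 L/min


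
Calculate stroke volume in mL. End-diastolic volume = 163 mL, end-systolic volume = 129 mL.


SV = EDV - ESV
SV = 163 - 129
SV = 34 mL


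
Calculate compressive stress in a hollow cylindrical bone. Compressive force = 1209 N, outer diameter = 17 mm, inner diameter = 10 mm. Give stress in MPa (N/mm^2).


A = pi*(r_o^2 - r_i^2)
r_o = 8.5 mm, r_i = 5 mm
A = 148.44 mm^2
sigma = F/A = 1209 / 148.44
sigma = 8.145 MPa


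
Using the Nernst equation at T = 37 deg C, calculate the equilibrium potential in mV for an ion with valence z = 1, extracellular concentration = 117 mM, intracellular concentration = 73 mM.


E = (RT/(zF)) * ln(C_out/C_in)
T = 37 + 273.15 = 310.15 K
E = (8.314 * 310.15 / (1 * 96485)) * ln(117/73)
E = 12.61 mV


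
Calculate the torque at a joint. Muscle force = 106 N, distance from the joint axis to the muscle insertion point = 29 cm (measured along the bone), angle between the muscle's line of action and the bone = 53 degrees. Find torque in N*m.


Torque = F * d * sin(theta)   (moment arm = d*sin(theta))
d = 29 cm = 0.29 m
Torque = 106 * 0.29 * sin(53)
Torque = 24.55 N*m


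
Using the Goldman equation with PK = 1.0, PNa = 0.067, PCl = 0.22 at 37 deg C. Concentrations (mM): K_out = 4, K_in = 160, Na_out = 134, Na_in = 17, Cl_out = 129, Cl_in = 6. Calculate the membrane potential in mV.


Vm = (RT/F)*ln((PK*Ko + PNa*Nao + PCl*Cli)/(PK*Ki + PNa*Nai + PCl*Clo))
Numer = 14.298, Denom = 189.519
Vm = -69.07 mV


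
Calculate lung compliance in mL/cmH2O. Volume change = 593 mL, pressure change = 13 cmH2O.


C = dV / dP
C = 593 / 13
C = 45.62 mL/cmH2O


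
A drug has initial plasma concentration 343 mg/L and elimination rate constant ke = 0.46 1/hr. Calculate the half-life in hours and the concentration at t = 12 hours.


t_half = ln(2) / ke = 0.693147 / 0.46 = 1.507 hr
C(t) = C0 * exp(-ke*t) = 343 * exp(-0.46*12)
C(12) = 1.374 mg/L


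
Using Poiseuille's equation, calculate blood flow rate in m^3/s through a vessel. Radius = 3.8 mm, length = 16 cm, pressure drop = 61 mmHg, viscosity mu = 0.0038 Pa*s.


Q = pi*r^4*dP / (8*mu*L)
r = 0.0038 m, L = 0.16 m
dP = 61 mmHg = 8132.642 Pa
Q = 0.001095 m^3/s


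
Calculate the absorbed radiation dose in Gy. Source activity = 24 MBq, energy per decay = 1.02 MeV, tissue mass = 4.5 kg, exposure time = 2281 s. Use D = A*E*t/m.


A = 24 MBq = 2.4000e+07 Bq
E = 1.02 MeV = 1.63404e-13 J
D = A*E*t/m = 2.4000e+07*1.63404e-13*2281/4.5
D = 0.001988 Gy


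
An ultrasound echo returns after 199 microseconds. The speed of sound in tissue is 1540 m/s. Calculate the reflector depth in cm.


depth = c * t / 2
t = 199 us = 1.9900e-04 s
depth = 1540 * 1.9900e-04 / 2
depth = 0.15323 m = 15.323 cm


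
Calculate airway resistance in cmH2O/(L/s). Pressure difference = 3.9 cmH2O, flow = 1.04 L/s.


R = dP / flow
R = 3.9 / 1.04
R = 3.75 cmH2O/(L/s)


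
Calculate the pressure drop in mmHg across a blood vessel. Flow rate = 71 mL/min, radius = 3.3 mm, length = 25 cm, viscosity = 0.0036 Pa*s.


dP = 8*mu*L*Q / (pi*r^4)
Q = 71 mL/min = 1.18333e-06 m^3/s
dP = 22.8682 Pa = 22.8682 / 133.322 mmHg = 0.1715 mmHg


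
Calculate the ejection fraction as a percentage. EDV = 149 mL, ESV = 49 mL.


SV = EDV - ESV = 149 - 49 = 100 mL
EF = SV/EDV * 100 = 100/149 * 100
EF = 67.11%


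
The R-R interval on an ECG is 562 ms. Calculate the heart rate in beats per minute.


HR = 60 / RR_interval(s)
RR = 562 ms = 0.562 s
HR = 60 / 0.562 = 106.8 bpm


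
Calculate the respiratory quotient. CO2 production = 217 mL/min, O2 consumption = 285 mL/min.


RQ = VCO2 / VO2
RQ = 217 / 285
RQ = 0.7614


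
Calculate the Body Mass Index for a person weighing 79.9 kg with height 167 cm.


BMI = weight / height^2
height = 167 cm = 1.67 m
BMI = 79.9 / 1.67^2
BMI = 28.65 kg/m^2


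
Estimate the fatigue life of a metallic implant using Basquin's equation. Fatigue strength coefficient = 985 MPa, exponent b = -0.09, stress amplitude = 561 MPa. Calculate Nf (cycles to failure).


sigma_a = sigma_f' * (2Nf)^b
2Nf = (sigma_a/sigma_f')^(1/b)
2Nf = (561/985)^(1/-0.09)
2Nf = 520.44012
Nf = 260.2


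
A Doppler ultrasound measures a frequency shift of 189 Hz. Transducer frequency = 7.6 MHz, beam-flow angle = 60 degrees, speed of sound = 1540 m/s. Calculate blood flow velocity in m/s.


v = fd * c / (2 * f0 * cos(theta))
v = 189 * 1540 / (2 * 7.6000e+06 * cos(60))
v = 0.0383 m/s


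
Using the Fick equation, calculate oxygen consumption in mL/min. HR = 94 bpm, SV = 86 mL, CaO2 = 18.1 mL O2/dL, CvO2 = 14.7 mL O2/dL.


CO = HR*SV = 94*86/1000 = 8.084 L/min
a-v O2 diff = 18.1 - 14.7 = 3.4 mL/dL
VO2 = CO * (CaO2-CvO2) * 10 dL/L
VO2 = 8.084 * 3.4 * 10
VO2 = 274.9 mL/min


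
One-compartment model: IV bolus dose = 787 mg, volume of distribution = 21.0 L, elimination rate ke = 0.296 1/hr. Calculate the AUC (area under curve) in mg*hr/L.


C0 = Dose/Vd = 787/21.0 = 37.4762 mg/L
AUC = C0/ke = 37.4762/0.296
AUC = 126.6 mg*hr/L


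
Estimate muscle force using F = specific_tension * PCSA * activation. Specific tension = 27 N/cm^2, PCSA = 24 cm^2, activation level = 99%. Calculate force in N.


F = sigma * PCSA * activation
F = 27 * 24 * 0.99
F = 641.5 N


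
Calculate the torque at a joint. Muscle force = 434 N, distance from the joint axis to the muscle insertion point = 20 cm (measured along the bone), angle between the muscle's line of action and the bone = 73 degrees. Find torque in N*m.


Torque = F * d * sin(theta)   (moment arm = d*sin(theta))
d = 20 cm = 0.2 m
Torque = 434 * 0.2 * sin(73)
Torque = 83.01 N*m


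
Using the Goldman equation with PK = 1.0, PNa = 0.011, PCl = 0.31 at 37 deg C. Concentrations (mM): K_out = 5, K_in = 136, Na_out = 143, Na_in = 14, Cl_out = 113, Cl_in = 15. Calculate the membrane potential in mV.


Vm = (RT/F)*ln((PK*Ko + PNa*Nao + PCl*Cli)/(PK*Ki + PNa*Nai + PCl*Clo))
Numer = 11.223, Denom = 171.184
Vm = -72.82 mV


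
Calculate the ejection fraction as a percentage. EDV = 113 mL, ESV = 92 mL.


SV = EDV - ESV = 113 - 92 = 21 mL
EF = SV/EDV * 100 = 21/113 * 100
EF = 18.58%


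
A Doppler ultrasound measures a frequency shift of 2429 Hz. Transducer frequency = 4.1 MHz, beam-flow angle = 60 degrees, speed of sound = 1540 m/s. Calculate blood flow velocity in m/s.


v = fd * c / (2 * f0 * cos(theta))
v = 2429 * 1540 / (2 * 4.1000e+06 * cos(60))
v = 0.9124 m/s


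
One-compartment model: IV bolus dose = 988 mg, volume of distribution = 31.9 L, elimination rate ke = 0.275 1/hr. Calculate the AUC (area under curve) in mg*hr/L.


C0 = Dose/Vd = 988/31.9 = 30.9718 mg/L
AUC = C0/ke = 30.9718/0.275
AUC = 112.6 mg*hr/L


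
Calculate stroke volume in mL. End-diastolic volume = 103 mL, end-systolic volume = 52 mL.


SV = EDV - ESV
SV = 103 - 52
SV = 51 mL


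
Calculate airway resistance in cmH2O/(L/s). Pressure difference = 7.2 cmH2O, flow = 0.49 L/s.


R = dP / flow
R = 7.2 / 0.49
R = 14.69 cmH2O/(L/s)


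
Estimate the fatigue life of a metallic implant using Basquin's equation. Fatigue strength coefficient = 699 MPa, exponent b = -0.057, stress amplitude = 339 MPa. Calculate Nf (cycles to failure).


sigma_a = sigma_f' * (2Nf)^b
2Nf = (sigma_a/sigma_f')^(1/b)
2Nf = (339/699)^(1/-0.057)
2Nf = 326317.19
Nf = 1.632e+05


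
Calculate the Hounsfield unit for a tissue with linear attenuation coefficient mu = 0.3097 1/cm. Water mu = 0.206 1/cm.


HU = ((mu_tissue - mu_water) / mu_water) * 1000
HU = ((0.3097 - 0.206) / 0.206) * 1000
HU = 503.4


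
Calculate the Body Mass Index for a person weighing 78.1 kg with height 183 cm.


BMI = weight / height^2
height = 183 cm = 1.83 m
BMI = 78.1 / 1.83^2
BMI = 23.32 kg/m^2


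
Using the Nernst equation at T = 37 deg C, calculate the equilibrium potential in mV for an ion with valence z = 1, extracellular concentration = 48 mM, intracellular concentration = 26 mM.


E = (RT/(zF)) * ln(C_out/C_in)
T = 37 + 273.15 = 310.15 K
E = (8.314 * 310.15 / (1 * 96485)) * ln(48/26)
E = 16.39 mV


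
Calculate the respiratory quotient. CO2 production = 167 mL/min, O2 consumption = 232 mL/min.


RQ = VCO2 / VO2
RQ = 167 / 232
RQ = 0.7198


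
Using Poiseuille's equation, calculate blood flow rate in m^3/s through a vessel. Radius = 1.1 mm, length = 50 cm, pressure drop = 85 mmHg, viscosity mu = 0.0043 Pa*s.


Q = pi*r^4*dP / (8*mu*L)
r = 0.0011 m, L = 0.5 m
dP = 85 mmHg = 11332.37 Pa
Q = 3.0305e-06 m^3/s


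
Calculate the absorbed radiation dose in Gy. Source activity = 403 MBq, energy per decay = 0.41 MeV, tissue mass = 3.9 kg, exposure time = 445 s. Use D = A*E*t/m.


A = 403 MBq = 4.0300e+08 Bq
E = 0.41 MeV = 6.5682e-14 J
D = A*E*t/m = 4.0300e+08*6.5682e-14*445/3.9
D = 0.00302 Gy


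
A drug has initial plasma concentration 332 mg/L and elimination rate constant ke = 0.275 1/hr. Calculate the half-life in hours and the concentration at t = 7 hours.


t_half = ln(2) / ke = 0.693147 / 0.275 = 2.521 hr
C(t) = C0 * exp(-ke*t) = 332 * exp(-0.275*7)
C(7) = 48.43 mg/L


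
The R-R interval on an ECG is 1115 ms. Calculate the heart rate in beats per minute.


HR = 60 / RR_interval(s)
RR = 1115 ms = 1.115 s
HR = 60 / 1.115 = 53.81 bpm


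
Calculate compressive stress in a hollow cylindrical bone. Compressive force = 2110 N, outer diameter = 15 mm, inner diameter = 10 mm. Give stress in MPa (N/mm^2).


A = pi*(r_o^2 - r_i^2)
r_o = 7.5 mm, r_i = 5 mm
A = 98.1748 mm^2
sigma = F/A = 2110 / 98.1748
sigma = 21.49 MPa


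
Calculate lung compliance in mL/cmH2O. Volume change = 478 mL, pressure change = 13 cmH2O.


C = dV / dP
C = 478 / 13
C = 36.77 mL/cmH2O


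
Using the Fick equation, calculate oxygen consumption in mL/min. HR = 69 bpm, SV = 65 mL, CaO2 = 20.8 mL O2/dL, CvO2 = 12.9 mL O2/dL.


CO = HR*SV = 69*65/1000 = 4.485 L/min
a-v O2 diff = 20.8 - 12.9 = 7.9 mL/dL
VO2 = CO * (CaO2-CvO2) * 10 dL/L
VO2 = 4.485 * 7.9 * 10
VO2 = 354.3 mL/min


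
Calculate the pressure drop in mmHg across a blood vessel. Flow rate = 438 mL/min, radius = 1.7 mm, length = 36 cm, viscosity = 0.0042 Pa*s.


dP = 8*mu*L*Q / (pi*r^4)
Q = 438 mL/min = 7.3e-06 m^3/s
dP = 3365.26 Pa = 3365.26 / 133.322 mmHg = 25.24 mmHg


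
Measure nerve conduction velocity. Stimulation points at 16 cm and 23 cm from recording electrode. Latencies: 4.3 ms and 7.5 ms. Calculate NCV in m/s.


Distance = (23 - 16) / 100 = 0.07 m
dt = (7.5 - 4.3) / 1000 = 0.0032 s
NCV = dist / dt = 21.88 m/s


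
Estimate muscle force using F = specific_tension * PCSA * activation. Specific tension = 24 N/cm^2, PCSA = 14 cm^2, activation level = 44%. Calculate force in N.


F = sigma * PCSA * activation
F = 24 * 14 * 0.44
F = 147.8 N


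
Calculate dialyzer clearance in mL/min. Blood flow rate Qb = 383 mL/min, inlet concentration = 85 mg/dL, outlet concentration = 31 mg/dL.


K = Qb * (Cb_in - Cb_out) / Cb_in
K = 383 * (85 - 31) / 85
K = 243.3 mL/min


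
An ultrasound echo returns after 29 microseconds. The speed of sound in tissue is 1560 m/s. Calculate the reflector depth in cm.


depth = c * t / 2
t = 29 us = 2.9000e-05 s
depth = 1560 * 2.9000e-05 / 2
depth = 0.02262 m = 2.262 cm


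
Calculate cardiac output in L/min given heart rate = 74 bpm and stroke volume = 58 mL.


CO = HR * SV
CO = 74 * 58 / 1000
CO = 4.292 L/min


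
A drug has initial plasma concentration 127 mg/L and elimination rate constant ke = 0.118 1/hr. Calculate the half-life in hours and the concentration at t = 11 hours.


t_half = ln(2) / ke = 0.693147 / 0.118 = 5.874 hr
C(t) = C0 * exp(-ke*t) = 127 * exp(-0.118*11)
C(11) = 34.68 mg/L


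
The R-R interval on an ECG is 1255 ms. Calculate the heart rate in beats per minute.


HR = 60 / RR_interval(s)
RR = 1255 ms = 1.255 s
HR = 60 / 1.255 = 47.81 bpm


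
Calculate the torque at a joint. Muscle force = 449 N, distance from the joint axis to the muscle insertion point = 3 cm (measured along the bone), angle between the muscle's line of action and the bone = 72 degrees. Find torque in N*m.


Torque = F * d * sin(theta)   (moment arm = d*sin(theta))
d = 3 cm = 0.03 m
Torque = 449 * 0.03 * sin(72)
Torque = 12.81 N*m


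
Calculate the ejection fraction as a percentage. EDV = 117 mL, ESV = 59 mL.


SV = EDV - ESV = 117 - 59 = 58 mL
EF = SV/EDV * 100 = 58/117 * 100
EF = 49.57%


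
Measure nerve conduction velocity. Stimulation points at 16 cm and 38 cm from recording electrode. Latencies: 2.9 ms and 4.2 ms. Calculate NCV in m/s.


Distance = (38 - 16) / 100 = 0.22 m
dt = (4.2 - 2.9) / 1000 = 0.0013 s
NCV = dist / dt = 169.2 m/s


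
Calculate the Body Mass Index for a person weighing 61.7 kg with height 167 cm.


BMI = weight / height^2
height = 167 cm = 1.67 m
BMI = 61.7 / 1.67^2
BMI = 22.12 kg/m^2


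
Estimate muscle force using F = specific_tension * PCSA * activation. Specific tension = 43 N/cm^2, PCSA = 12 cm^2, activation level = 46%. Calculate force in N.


F = sigma * PCSA * activation
F = 43 * 12 * 0.46
F = 237.4 N


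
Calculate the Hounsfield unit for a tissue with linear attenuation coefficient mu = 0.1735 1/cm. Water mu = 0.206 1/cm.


HU = ((mu_tissue - mu_water) / mu_water) * 1000
HU = ((0.1735 - 0.206) / 0.206) * 1000
HU = -157.8


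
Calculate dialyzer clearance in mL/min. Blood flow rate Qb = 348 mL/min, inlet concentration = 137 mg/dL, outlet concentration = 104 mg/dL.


K = Qb * (Cb_in - Cb_out) / Cb_in
K = 348 * (137 - 104) / 137
K = 83.82 mL/min


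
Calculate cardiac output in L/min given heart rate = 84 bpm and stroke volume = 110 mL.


CO = HR * SV
CO = 84 * 110 / 1000
CO = 9.24 L/min


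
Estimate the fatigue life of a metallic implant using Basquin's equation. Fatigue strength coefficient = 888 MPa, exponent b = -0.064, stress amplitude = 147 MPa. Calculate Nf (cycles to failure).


sigma_a = sigma_f' * (2Nf)^b
2Nf = (sigma_a/sigma_f')^(1/b)
2Nf = (147/888)^(1/-0.064)
2Nf = 1.6018404e+12
Nf = 8.0092e+11


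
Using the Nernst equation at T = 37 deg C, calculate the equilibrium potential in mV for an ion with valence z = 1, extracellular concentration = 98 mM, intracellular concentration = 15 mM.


E = (RT/(zF)) * ln(C_out/C_in)
T = 37 + 273.15 = 310.15 K
E = (8.314 * 310.15 / (1 * 96485)) * ln(98/15)
E = 50.16 mV


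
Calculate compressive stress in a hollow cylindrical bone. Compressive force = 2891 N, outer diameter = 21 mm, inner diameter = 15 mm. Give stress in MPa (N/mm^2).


A = pi*(r_o^2 - r_i^2)
r_o = 10.5 mm, r_i = 7.5 mm
A = 169.646 mm^2
sigma = F/A = 2891 / 169.646
sigma = 17.04 MPa
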